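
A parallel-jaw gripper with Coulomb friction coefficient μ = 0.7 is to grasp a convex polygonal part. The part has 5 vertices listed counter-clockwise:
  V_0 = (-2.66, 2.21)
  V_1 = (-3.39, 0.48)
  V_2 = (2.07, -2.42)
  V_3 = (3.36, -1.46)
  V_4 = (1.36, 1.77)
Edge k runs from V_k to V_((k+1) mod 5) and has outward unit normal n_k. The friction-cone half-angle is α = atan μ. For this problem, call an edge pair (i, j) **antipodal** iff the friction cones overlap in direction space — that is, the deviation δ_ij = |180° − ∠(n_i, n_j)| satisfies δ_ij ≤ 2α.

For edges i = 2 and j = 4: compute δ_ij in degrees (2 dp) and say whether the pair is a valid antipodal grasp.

δ = 42.90°, valid

α = atan 0.7 = 34.99°;  2α = 69.98°
edge 2: e_2 = (+1.29, +0.96);  n_2 = (+0.5970, -0.8022)
edge 4: e_4 = (-4.02, +0.44);  n_4 = (+0.1088, +0.9941)
∠(n_2, n_4) = 137.10°
δ = |180° − 137.10°| = 42.90°
42.90° ≤ 2α = 69.98°  →  valid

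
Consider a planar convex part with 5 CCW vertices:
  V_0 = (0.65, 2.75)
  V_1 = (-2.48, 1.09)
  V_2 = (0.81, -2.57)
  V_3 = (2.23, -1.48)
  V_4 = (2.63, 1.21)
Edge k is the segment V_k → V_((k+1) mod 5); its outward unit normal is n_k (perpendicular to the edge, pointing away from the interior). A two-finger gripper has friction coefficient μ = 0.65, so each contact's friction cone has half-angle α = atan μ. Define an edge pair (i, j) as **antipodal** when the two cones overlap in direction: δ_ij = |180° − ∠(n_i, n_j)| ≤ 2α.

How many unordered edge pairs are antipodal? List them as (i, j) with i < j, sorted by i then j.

α = atan 0.65 = 33.02°;  2α = 66.05°
n_0 = (-0.4685, +0.8834)
n_1 = (-0.7437, -0.6685)
n_2 = (+0.6089, -0.7932)
n_3 = (+0.9891, -0.1471)
n_4 = (+0.6139, +0.7894)
  (0,1): δ = 75.99°  ·
  (0,2): δ = 9.57°  ✓
  (0,3): δ = 53.60°  ✓
  (0,4): δ = 114.19°  ·
  (1,2): δ = 94.44°  ·
  (1,3): δ = 50.41°  ✓
  (1,4): δ = 10.17°  ✓
  (2,3): δ = 135.97°  ·
  (2,4): δ = 75.39°  ·
  (3,4): δ = 119.42°  ·
antipodal pairs: 4

count = 4; pairs: (0,2), (0,3), (1,3), (1,4)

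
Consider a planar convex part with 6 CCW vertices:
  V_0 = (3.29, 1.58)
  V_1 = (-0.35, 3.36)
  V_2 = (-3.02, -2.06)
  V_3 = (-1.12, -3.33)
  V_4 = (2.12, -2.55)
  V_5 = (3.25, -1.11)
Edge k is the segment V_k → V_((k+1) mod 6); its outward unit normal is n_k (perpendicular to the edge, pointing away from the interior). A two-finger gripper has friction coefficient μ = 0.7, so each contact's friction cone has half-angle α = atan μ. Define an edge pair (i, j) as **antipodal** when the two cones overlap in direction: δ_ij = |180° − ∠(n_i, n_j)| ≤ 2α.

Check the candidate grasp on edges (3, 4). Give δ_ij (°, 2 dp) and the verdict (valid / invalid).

α = atan 0.7 = 34.99°;  2α = 69.98°
edge 3: e_3 = (+3.24, +0.78);  n_3 = (+0.2341, -0.9722)
edge 4: e_4 = (+1.13, +1.44);  n_4 = (+0.7867, -0.6173)
∠(n_3, n_4) = 38.34°
δ = |180° − 38.34°| = 141.66°
141.66° > 2α = 69.98°  →  invalid

δ = 141.66°, invalid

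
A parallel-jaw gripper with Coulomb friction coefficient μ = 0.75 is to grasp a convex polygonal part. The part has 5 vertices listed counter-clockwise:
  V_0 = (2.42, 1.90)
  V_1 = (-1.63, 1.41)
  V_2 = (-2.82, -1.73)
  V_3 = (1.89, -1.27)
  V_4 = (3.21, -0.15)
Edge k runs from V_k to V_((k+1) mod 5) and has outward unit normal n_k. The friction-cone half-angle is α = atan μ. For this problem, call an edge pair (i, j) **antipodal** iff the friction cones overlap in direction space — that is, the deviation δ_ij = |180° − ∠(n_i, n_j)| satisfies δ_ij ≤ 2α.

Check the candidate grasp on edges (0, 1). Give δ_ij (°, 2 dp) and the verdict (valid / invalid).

α = atan 0.75 = 36.87°;  2α = 73.74°
edge 0: e_0 = (-4.05, -0.49);  n_0 = (-0.1201, +0.9928)
edge 1: e_1 = (-1.19, -3.14);  n_1 = (-0.9351, +0.3544)
∠(n_0, n_1) = 62.35°
δ = |180° − 62.35°| = 117.65°
117.65° > 2α = 73.74°  →  invalid

δ = 117.65°, invalid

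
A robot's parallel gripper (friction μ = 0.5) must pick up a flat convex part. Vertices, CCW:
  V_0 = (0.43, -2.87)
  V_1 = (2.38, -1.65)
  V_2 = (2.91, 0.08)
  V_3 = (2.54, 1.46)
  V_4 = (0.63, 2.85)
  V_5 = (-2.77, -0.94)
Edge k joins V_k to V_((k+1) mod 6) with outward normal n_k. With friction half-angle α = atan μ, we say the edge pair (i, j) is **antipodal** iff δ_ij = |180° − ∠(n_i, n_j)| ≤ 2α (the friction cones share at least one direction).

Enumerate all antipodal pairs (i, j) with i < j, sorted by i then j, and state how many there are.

α = atan 0.5 = 26.57°;  2α = 53.13°
n_0 = (+0.5304, -0.8478)
n_1 = (+0.9561, -0.2929)
n_2 = (+0.9659, +0.2590)
n_3 = (+0.5884, +0.8086)
n_4 = (-0.7444, +0.6678)
n_5 = (-0.5165, -0.8563)
  (0,1): δ = 139.06°  ·
  (0,2): δ = 107.02°  ·
  (0,3): δ = 68.08°  ·
  (0,4): δ = 16.07°  ✓
  (0,5): δ = 116.87°  ·
  (1,2): δ = 147.96°  ·
  (1,3): δ = 109.01°  ·
  (1,4): δ = 24.86°  ✓
  (1,5): δ = 75.94°  ·
  (2,3): δ = 141.05°  ·
  (2,4): δ = 56.90°  ·
  (2,5): δ = 43.90°  ✓
  (3,4): δ = 95.85°  ·
  (3,5): δ = 4.95°  ✓
  (4,5): δ = 79.20°  ·
antipodal pairs: 4

count = 4; pairs: (0,4), (1,4), (2,5), (3,5)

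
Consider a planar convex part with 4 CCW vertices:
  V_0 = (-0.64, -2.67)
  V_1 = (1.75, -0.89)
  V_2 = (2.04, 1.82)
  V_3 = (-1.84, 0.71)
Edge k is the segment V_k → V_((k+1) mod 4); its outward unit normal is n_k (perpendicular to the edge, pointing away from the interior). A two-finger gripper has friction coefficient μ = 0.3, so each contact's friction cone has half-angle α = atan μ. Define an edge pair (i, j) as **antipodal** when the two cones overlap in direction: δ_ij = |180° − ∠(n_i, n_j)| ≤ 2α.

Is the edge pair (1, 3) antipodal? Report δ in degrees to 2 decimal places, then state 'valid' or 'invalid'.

δ = 25.65°, valid

α = atan 0.3 = 16.70°;  2α = 33.40°
edge 1: e_1 = (+0.29, +2.71);  n_1 = (+0.9943, -0.1064)
edge 3: e_3 = (+1.20, -3.38);  n_3 = (-0.9424, -0.3346)
∠(n_1, n_3) = 154.35°
δ = |180° − 154.35°| = 25.65°
25.65° ≤ 2α = 33.40°  →  valid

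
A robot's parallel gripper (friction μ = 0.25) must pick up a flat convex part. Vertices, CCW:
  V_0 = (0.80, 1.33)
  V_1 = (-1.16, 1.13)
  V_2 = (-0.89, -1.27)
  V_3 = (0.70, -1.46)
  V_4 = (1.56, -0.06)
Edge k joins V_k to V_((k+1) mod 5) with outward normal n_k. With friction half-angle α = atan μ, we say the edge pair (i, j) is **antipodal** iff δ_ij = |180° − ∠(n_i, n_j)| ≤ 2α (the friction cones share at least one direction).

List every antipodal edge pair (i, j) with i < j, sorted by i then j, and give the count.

α = atan 0.25 = 14.04°;  2α = 28.07°
n_0 = (-0.1015, +0.9948)
n_1 = (-0.9937, -0.1118)
n_2 = (-0.1187, -0.9929)
n_3 = (+0.8521, -0.5234)
n_4 = (+0.8774, +0.4797)
  (0,1): δ = 89.41°  ·
  (0,2): δ = 12.64°  ✓
  (0,3): δ = 52.61°  ·
  (0,4): δ = 112.84°  ·
  (1,2): δ = 103.23°  ·
  (1,3): δ = 37.98°  ·
  (1,4): δ = 22.25°  ✓
  (2,3): δ = 114.75°  ·
  (2,4): δ = 54.52°  ·
  (3,4): δ = 119.77°  ·
antipodal pairs: 2

count = 2; pairs: (0,2), (1,4)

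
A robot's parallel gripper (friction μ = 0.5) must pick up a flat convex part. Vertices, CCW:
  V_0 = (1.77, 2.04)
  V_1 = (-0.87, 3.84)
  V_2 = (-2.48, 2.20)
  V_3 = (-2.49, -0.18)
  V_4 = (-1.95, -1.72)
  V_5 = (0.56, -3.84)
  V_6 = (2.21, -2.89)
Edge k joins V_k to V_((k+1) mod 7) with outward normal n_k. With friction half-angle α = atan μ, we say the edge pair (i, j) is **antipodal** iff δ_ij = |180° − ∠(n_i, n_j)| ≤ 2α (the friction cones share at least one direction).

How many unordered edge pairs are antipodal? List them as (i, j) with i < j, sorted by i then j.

count = 7; pairs: (0,3), (0,4), (1,5), (1,6), (2,6), (3,6), (4,6)

α = atan 0.5 = 26.57°;  2α = 53.13°
n_0 = (+0.5633, +0.8262)
n_1 = (-0.7136, +0.7005)
n_2 = (-1.0000, +0.0042)
n_3 = (-0.9437, -0.3309)
n_4 = (-0.6453, -0.7640)
n_5 = (+0.4990, -0.8666)
n_6 = (+0.9960, +0.0889)
  (0,1): δ = 100.18°  ·
  (0,2): δ = 55.95°  ·
  (0,3): δ = 36.39°  ✓
  (0,4): δ = 5.90°  ✓
  (0,5): δ = 64.22°  ·
  (0,6): δ = 129.39°  ·
  (1,2): δ = 135.77°  ·
  (1,3): δ = 116.21°  ·
  (1,4): δ = 85.71°  ·
  (1,5): δ = 15.60°  ✓
  (1,6): δ = 49.57°  ✓
  (2,3): δ = 160.44°  ·
  (2,4): δ = 129.94°  ·
  (2,5): δ = 59.83°  ·
  (2,6): δ = 5.34°  ✓
  (3,4): δ = 149.51°  ·
  (3,5): δ = 79.39°  ·
  (3,6): δ = 14.22°  ✓
  (4,5): δ = 109.88°  ·
  (4,6): δ = 44.71°  ✓
  (5,6): δ = 114.83°  ·
antipodal pairs: 7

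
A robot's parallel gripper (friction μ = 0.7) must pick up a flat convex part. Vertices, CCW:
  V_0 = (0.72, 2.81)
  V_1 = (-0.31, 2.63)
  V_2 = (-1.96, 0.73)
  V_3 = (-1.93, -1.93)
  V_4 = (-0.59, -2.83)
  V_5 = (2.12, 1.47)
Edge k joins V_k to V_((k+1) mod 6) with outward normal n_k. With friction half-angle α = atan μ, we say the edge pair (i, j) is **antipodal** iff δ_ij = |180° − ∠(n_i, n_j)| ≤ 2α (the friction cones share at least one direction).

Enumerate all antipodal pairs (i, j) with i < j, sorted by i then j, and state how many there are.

α = atan 0.7 = 34.99°;  2α = 69.98°
n_0 = (-0.1721, +0.9851)
n_1 = (-0.7550, +0.6557)
n_2 = (-0.9999, -0.0113)
n_3 = (-0.5576, -0.8301)
n_4 = (+0.8460, -0.5332)
n_5 = (+0.6915, +0.7224)
  (0,1): δ = 140.88°  ·
  (0,2): δ = 99.27°  ·
  (0,3): δ = 43.80°  ✓
  (0,4): δ = 47.87°  ✓
  (0,5): δ = 126.34°  ·
  (1,2): δ = 138.38°  ·
  (1,3): δ = 82.92°  ·
  (1,4): δ = 8.75°  ✓
  (1,5): δ = 87.23°  ·
  (2,3): δ = 124.53°  ·
  (2,4): δ = 32.87°  ✓
  (2,5): δ = 45.61°  ✓
  (3,4): δ = 88.33°  ·
  (3,5): δ = 9.86°  ✓
  (4,5): δ = 101.53°  ·
antipodal pairs: 6

count = 6; pairs: (0,3), (0,4), (1,4), (2,4), (2,5), (3,5)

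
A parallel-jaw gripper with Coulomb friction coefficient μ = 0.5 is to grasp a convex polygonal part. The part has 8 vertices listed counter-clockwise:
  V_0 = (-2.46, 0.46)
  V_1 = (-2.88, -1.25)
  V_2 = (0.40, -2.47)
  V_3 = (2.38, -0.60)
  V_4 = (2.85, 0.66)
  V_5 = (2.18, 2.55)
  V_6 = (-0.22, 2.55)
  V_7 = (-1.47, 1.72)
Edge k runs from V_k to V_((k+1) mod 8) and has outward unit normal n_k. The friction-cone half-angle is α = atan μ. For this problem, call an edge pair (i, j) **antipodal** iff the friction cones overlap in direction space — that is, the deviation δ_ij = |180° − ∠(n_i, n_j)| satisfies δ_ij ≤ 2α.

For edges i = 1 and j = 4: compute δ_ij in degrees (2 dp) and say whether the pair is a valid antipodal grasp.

δ = 50.08°, valid

α = atan 0.5 = 26.57°;  2α = 53.13°
edge 1: e_1 = (+3.28, -1.22);  n_1 = (-0.3486, -0.9373)
edge 4: e_4 = (-0.67, +1.89);  n_4 = (+0.9425, +0.3341)
∠(n_1, n_4) = 129.92°
δ = |180° − 129.92°| = 50.08°
50.08° ≤ 2α = 53.13°  →  valid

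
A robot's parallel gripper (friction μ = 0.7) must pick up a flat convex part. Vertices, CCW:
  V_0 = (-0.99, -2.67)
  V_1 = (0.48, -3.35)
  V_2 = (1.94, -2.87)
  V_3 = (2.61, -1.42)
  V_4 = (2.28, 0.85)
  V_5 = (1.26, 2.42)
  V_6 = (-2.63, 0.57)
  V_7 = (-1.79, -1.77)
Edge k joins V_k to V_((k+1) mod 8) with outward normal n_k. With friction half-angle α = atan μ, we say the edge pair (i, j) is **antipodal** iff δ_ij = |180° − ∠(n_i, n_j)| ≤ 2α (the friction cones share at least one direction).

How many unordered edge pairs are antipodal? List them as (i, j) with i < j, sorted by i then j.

count = 11; pairs: (0,3), (0,4), (0,5), (1,5), (2,5), (2,6), (2,7), (3,6), (3,7), (4,6), (4,7)

α = atan 0.7 = 34.99°;  2α = 69.98°
n_0 = (-0.4198, -0.9076)
n_1 = (+0.3123, -0.9500)
n_2 = (+0.9078, -0.4195)
n_3 = (+0.9896, +0.1439)
n_4 = (+0.8386, +0.5448)
n_5 = (-0.4295, +0.9031)
n_6 = (-0.9412, -0.3379)
n_7 = (-0.7474, -0.6644)
  (0,1): δ = 136.98°  ·
  (0,2): δ = 89.98°  ·
  (0,3): δ = 56.90°  ✓
  (0,4): δ = 32.16°  ✓
  (0,5): δ = 50.26°  ✓
  (0,6): δ = 134.57°  ·
  (0,7): δ = 156.46°  ·
  (1,2): δ = 133.00°  ·
  (1,3): δ = 99.93°  ·
  (1,4): δ = 75.19°  ·
  (1,5): δ = 7.24°  ✓
  (1,6): δ = 91.55°  ·
  (1,7): δ = 113.43°  ·
  (2,3): δ = 146.93°  ·
  (2,4): δ = 122.19°  ·
  (2,5): δ = 39.77°  ✓
  (2,6): δ = 44.55°  ✓
  (2,7): δ = 66.43°  ✓
  (3,4): δ = 155.26°  ·
  (3,5): δ = 72.84°  ·
  (3,6): δ = 11.48°  ✓
  (3,7): δ = 33.36°  ✓
  (4,5): δ = 97.58°  ·
  (4,6): δ = 13.26°  ✓
  (4,7): δ = 8.62°  ✓
  (5,6): δ = 95.69°  ·
  (5,7): δ = 73.80°  ·
  (6,7): δ = 158.11°  ·
antipodal pairs: 11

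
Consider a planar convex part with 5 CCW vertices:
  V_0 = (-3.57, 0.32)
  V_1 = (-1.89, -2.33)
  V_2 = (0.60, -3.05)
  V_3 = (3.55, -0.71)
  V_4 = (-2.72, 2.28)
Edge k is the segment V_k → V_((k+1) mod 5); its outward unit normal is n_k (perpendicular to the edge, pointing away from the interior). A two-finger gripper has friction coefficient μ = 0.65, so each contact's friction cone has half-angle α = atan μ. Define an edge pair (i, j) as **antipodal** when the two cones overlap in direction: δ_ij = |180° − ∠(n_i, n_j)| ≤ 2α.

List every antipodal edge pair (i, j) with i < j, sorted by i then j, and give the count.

count = 4; pairs: (0,3), (1,3), (2,3), (2,4)

α = atan 0.65 = 33.02°;  2α = 66.05°
n_0 = (-0.8446, -0.5354)
n_1 = (-0.2778, -0.9606)
n_2 = (+0.6215, -0.7835)
n_3 = (+0.4304, +0.9026)
n_4 = (-0.9174, +0.3979)
  (0,1): δ = 138.50°  ·
  (0,2): δ = 83.95°  ·
  (0,3): δ = 32.13°  ✓
  (0,4): δ = 124.18°  ·
  (1,2): δ = 125.45°  ·
  (1,3): δ = 9.37°  ✓
  (1,4): δ = 82.68°  ·
  (2,3): δ = 63.92°  ✓
  (2,4): δ = 28.13°  ✓
  (3,4): δ = 87.95°  ·
antipodal pairs: 4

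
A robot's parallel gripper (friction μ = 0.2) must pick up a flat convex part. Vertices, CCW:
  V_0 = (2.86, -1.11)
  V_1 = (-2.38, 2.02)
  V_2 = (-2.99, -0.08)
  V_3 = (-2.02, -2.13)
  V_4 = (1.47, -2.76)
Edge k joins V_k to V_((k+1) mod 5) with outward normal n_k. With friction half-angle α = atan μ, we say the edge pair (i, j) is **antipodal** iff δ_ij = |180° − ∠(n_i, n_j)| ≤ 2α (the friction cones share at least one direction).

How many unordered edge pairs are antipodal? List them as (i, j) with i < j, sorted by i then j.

count = 1; pairs: (0,3)

α = atan 0.2 = 11.31°;  2α = 22.62°
n_0 = (+0.5128, +0.8585)
n_1 = (-0.9603, +0.2789)
n_2 = (-0.9039, -0.4277)
n_3 = (-0.1776, -0.9841)
n_4 = (+0.7648, -0.6443)
  (0,1): δ = 75.35°  ·
  (0,2): δ = 33.83°  ·
  (0,3): δ = 20.62°  ✓
  (0,4): δ = 80.74°  ·
  (1,2): δ = 138.48°  ·
  (1,3): δ = 84.04°  ·
  (1,4): δ = 23.91°  ·
  (2,3): δ = 125.55°  ·
  (2,4): δ = 65.43°  ·
  (3,4): δ = 119.88°  ·
antipodal pairs: 1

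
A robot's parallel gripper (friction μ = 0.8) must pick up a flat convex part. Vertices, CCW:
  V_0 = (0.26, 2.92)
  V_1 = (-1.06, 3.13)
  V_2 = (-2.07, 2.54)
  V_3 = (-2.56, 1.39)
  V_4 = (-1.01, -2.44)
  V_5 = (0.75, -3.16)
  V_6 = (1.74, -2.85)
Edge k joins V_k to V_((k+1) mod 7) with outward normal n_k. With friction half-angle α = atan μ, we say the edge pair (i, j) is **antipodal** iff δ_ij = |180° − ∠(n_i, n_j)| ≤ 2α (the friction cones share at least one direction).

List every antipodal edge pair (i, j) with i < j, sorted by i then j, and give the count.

count = 10; pairs: (0,3), (0,4), (0,5), (1,4), (1,5), (1,6), (2,5), (2,6), (3,6), (4,6)

α = atan 0.8 = 38.66°;  2α = 77.32°
n_0 = (+0.1571, +0.9876)
n_1 = (-0.5044, +0.8635)
n_2 = (-0.9200, +0.3920)
n_3 = (-0.9270, -0.3751)
n_4 = (-0.3786, -0.9255)
n_5 = (+0.2988, -0.9543)
n_6 = (+0.9686, +0.2485)
  (0,1): δ = 140.67°  ·
  (0,2): δ = 104.04°  ·
  (0,3): δ = 58.93°  ✓
  (0,4): δ = 13.21°  ✓
  (0,5): δ = 26.43°  ✓
  (0,6): δ = 113.43°  ·
  (1,2): δ = 143.37°  ·
  (1,3): δ = 98.26°  ·
  (1,4): δ = 52.54°  ✓
  (1,5): δ = 12.90°  ✓
  (1,6): δ = 74.09°  ✓
  (2,3): δ = 134.89°  ·
  (2,4): δ = 89.17°  ·
  (2,5): δ = 49.53°  ✓
  (2,6): δ = 37.46°  ✓
  (3,4): δ = 134.28°  ·
  (3,5): δ = 94.65°  ·
  (3,6): δ = 7.65°  ✓
  (4,5): δ = 140.36°  ·
  (4,6): δ = 53.36°  ✓
  (5,6): δ = 93.00°  ·
antipodal pairs: 10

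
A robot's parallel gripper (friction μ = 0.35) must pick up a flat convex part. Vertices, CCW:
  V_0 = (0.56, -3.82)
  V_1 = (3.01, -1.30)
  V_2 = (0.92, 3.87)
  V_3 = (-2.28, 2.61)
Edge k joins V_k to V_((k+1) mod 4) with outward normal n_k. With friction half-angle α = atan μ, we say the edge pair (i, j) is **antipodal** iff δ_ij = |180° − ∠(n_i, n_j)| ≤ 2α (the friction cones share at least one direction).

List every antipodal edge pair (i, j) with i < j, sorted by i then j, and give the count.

count = 2; pairs: (0,2), (1,3)

α = atan 0.35 = 19.29°;  2α = 38.58°
n_0 = (+0.7170, -0.6971)
n_1 = (+0.9271, +0.3748)
n_2 = (-0.3664, +0.9305)
n_3 = (-0.9147, -0.4040)
  (0,1): δ = 113.80°  ·
  (0,2): δ = 24.31°  ✓
  (0,3): δ = 68.02°  ·
  (1,2): δ = 90.52°  ·
  (1,3): δ = 1.82°  ✓
  (2,3): δ = 87.66°  ·
antipodal pairs: 2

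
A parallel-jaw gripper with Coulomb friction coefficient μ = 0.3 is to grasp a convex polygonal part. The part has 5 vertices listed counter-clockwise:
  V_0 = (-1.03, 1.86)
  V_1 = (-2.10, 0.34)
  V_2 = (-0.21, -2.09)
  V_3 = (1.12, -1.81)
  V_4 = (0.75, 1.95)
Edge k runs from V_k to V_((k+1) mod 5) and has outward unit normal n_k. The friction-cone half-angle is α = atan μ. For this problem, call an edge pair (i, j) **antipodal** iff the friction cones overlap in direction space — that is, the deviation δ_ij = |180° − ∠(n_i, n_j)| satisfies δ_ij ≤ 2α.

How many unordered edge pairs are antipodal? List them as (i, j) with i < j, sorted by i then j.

α = atan 0.3 = 16.70°;  2α = 33.40°
n_0 = (-0.8177, +0.5756)
n_1 = (-0.7894, -0.6139)
n_2 = (+0.2060, -0.9785)
n_3 = (+0.9952, +0.0979)
n_4 = (-0.0505, +0.9987)
  (0,1): δ = 106.98°  ·
  (0,2): δ = 42.97°  ·
  (0,3): δ = 40.76°  ·
  (0,4): δ = 128.04°  ·
  (1,2): δ = 115.99°  ·
  (1,3): δ = 32.25°  ✓
  (1,4): δ = 55.02°  ·
  (2,3): δ = 96.27°  ·
  (2,4): δ = 8.99°  ✓
  (3,4): δ = 92.73°  ·
antipodal pairs: 2

count = 2; pairs: (1,3), (2,4)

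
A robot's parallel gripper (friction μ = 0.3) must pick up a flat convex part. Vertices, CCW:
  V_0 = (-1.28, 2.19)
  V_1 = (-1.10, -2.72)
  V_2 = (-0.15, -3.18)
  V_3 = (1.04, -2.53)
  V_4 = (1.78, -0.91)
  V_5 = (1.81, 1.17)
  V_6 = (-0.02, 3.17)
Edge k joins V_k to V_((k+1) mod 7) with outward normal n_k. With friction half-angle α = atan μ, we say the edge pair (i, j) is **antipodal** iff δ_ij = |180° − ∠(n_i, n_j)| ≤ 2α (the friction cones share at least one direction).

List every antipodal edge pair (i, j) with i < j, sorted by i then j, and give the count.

count = 5; pairs: (0,3), (0,4), (1,5), (2,6), (3,6)

α = atan 0.3 = 16.70°;  2α = 33.40°
n_0 = (-0.9993, -0.0366)
n_1 = (-0.4358, -0.9000)
n_2 = (+0.4794, -0.8776)
n_3 = (+0.9096, -0.4155)
n_4 = (+0.9999, -0.0144)
n_5 = (+0.7378, +0.6751)
n_6 = (-0.6139, +0.7894)
  (0,1): δ = 117.94°  ·
  (0,2): δ = 63.46°  ·
  (0,3): δ = 26.65°  ✓
  (0,4): δ = 2.93°  ✓
  (0,5): δ = 40.36°  ·
  (0,6): δ = 125.78°  ·
  (1,2): δ = 125.52°  ·
  (1,3): δ = 88.71°  ·
  (1,4): δ = 64.99°  ·
  (1,5): δ = 21.70°  ✓
  (1,6): δ = 63.71°  ·
  (2,3): δ = 143.19°  ·
  (2,4): δ = 119.47°  ·
  (2,5): δ = 76.19°  ·
  (2,6): δ = 9.23°  ✓
  (3,4): δ = 156.28°  ·
  (3,5): δ = 112.99°  ·
  (3,6): δ = 27.57°  ✓
  (4,5): δ = 136.72°  ·
  (4,6): δ = 51.30°  ·
  (5,6): δ = 94.58°  ·
antipodal pairs: 5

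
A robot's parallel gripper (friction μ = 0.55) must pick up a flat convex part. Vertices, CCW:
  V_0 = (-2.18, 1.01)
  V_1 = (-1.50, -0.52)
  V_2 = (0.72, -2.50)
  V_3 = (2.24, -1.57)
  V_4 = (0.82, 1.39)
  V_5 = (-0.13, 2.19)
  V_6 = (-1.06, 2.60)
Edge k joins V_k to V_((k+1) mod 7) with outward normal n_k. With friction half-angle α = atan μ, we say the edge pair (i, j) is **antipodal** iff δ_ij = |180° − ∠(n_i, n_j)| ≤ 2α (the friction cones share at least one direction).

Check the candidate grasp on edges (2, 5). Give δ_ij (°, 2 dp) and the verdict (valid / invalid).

δ = 55.25°, valid

α = atan 0.55 = 28.81°;  2α = 57.62°
edge 2: e_2 = (+1.52, +0.93);  n_2 = (+0.5219, -0.8530)
edge 5: e_5 = (-0.93, +0.41);  n_5 = (+0.4034, +0.9150)
∠(n_2, n_5) = 124.75°
δ = |180° − 124.75°| = 55.25°
55.25° ≤ 2α = 57.62°  →  valid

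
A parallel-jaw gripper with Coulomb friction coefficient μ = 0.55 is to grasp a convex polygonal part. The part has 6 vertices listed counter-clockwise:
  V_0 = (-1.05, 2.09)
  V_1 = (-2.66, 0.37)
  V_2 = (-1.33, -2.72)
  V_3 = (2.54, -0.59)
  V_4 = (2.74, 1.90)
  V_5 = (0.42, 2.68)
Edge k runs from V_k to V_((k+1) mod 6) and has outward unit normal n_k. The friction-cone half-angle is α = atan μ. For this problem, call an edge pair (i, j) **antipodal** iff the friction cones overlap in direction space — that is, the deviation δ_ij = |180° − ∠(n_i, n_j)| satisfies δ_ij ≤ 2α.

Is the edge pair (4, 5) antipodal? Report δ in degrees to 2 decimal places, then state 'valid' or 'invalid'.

α = atan 0.55 = 28.81°;  2α = 57.62°
edge 4: e_4 = (-2.32, +0.78);  n_4 = (+0.3187, +0.9479)
edge 5: e_5 = (-1.47, -0.59);  n_5 = (-0.3725, +0.9280)
∠(n_4, n_5) = 40.45°
δ = |180° − 40.45°| = 139.55°
139.55° > 2α = 57.62°  →  invalid

δ = 139.55°, invalid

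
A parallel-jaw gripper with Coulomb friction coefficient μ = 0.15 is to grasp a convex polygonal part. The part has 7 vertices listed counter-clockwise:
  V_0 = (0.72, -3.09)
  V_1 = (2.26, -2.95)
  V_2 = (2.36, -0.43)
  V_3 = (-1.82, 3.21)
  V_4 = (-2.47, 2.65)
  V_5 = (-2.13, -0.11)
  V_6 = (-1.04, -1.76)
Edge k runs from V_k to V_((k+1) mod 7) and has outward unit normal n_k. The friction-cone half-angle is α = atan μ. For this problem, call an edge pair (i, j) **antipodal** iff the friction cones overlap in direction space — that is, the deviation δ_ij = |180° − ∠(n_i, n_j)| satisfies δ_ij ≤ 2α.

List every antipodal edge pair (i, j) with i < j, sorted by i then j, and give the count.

count = 3; pairs: (1,4), (2,5), (2,6)

α = atan 0.15 = 8.53°;  2α = 17.06°
n_0 = (+0.0905, -0.9959)
n_1 = (+0.9992, -0.0397)
n_2 = (+0.6567, +0.7541)
n_3 = (-0.6527, +0.7576)
n_4 = (-0.9925, -0.1223)
n_5 = (-0.8344, -0.5512)
n_6 = (-0.6029, -0.7978)
  (0,1): δ = 97.47°  ·
  (0,2): δ = 46.24°  ·
  (0,3): δ = 35.55°  ·
  (0,4): δ = 91.83°  ·
  (0,5): δ = 118.25°  ·
  (0,6): δ = 137.73°  ·
  (1,2): δ = 128.78°  ·
  (1,3): δ = 46.98°  ·
  (1,4): δ = 9.30°  ✓
  (1,5): δ = 35.72°  ·
  (1,6): δ = 55.19°  ·
  (2,3): δ = 98.20°  ·
  (2,4): δ = 41.93°  ·
  (2,5): δ = 15.50°  ✓
  (2,6): δ = 3.97°  ✓
  (3,4): δ = 123.72°  ·
  (3,5): δ = 97.30°  ·
  (3,6): δ = 77.82°  ·
  (4,5): δ = 153.57°  ·
  (4,6): δ = 134.10°  ·
  (5,6): δ = 160.53°  ·
antipodal pairs: 3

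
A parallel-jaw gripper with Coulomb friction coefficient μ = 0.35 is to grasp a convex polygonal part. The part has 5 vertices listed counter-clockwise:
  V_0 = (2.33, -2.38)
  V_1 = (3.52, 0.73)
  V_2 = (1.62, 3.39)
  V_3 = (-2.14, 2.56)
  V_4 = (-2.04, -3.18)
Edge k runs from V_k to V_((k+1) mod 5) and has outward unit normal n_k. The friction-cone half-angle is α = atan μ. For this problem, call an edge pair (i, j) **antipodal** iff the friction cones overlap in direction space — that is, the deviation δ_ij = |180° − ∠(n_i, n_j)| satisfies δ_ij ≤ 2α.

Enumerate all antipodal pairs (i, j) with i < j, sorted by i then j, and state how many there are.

count = 3; pairs: (0,3), (1,3), (2,4)

α = atan 0.35 = 19.29°;  2α = 38.58°
n_0 = (+0.9340, -0.3574)
n_1 = (+0.8137, +0.5812)
n_2 = (-0.2156, +0.9765)
n_3 = (-0.9998, -0.0174)
n_4 = (+0.1801, -0.9837)
  (0,1): δ = 123.52°  ·
  (0,2): δ = 56.61°  ·
  (0,3): δ = 21.94°  ✓
  (0,4): δ = 121.31°  ·
  (1,2): δ = 113.09°  ·
  (1,3): δ = 34.54°  ✓
  (1,4): δ = 64.84°  ·
  (2,3): δ = 101.45°  ·
  (2,4): δ = 2.07°  ✓
  (3,4): δ = 80.62°  ·
antipodal pairs: 3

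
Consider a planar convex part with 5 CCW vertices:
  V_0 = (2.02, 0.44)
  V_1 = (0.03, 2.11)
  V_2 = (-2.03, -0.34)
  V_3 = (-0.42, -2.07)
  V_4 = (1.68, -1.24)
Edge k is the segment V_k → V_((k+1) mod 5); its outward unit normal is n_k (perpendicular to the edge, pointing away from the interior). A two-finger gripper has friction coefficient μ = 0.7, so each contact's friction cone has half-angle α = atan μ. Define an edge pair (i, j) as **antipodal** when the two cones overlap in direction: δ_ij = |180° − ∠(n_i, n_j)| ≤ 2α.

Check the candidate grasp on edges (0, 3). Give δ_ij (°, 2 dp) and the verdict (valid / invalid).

α = atan 0.7 = 34.99°;  2α = 69.98°
edge 0: e_0 = (-1.99, +1.67);  n_0 = (+0.6428, +0.7660)
edge 3: e_3 = (+2.10, +0.83);  n_3 = (+0.3676, -0.9300)
∠(n_0, n_3) = 118.43°
δ = |180° − 118.43°| = 61.57°
61.57° ≤ 2α = 69.98°  →  valid

δ = 61.57°, valid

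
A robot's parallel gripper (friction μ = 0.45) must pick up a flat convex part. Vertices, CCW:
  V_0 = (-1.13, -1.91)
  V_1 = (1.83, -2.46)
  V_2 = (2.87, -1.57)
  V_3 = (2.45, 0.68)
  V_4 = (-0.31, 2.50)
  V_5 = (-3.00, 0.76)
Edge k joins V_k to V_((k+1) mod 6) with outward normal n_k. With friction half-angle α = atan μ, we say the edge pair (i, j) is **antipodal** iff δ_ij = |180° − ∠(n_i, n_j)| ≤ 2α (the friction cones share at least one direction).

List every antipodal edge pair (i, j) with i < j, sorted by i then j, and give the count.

count = 5; pairs: (0,3), (0,4), (1,4), (2,5), (3,5)

α = atan 0.45 = 24.23°;  2α = 48.46°
n_0 = (-0.1827, -0.9832)
n_1 = (+0.6502, -0.7598)
n_2 = (+0.9830, +0.1835)
n_3 = (+0.5505, +0.8348)
n_4 = (-0.5431, +0.8397)
n_5 = (-0.8191, -0.5737)
  (0,1): δ = 128.92°  ·
  (0,2): δ = 68.90°  ·
  (0,3): δ = 22.88°  ✓
  (0,4): δ = 43.42°  ✓
  (0,5): δ = 135.53°  ·
  (1,2): δ = 119.98°  ·
  (1,3): δ = 73.96°  ·
  (1,4): δ = 7.66°  ✓
  (1,5): δ = 84.45°  ·
  (2,3): δ = 133.98°  ·
  (2,4): δ = 67.68°  ·
  (2,5): δ = 24.43°  ✓
  (3,4): δ = 113.70°  ·
  (3,5): δ = 21.59°  ✓
  (4,5): δ = 87.89°  ·
antipodal pairs: 5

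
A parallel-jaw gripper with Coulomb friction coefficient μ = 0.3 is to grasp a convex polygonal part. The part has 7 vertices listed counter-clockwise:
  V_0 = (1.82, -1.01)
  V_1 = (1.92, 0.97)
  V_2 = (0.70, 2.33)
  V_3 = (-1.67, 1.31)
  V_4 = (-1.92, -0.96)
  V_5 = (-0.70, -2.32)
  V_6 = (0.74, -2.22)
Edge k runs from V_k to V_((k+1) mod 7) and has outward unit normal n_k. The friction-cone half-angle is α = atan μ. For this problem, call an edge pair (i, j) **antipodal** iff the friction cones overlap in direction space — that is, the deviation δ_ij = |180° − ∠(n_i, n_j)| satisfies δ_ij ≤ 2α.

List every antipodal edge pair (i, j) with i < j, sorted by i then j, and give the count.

count = 4; pairs: (0,3), (1,4), (2,5), (2,6)

α = atan 0.3 = 16.70°;  2α = 33.40°
n_0 = (+0.9987, -0.0504)
n_1 = (+0.7444, +0.6678)
n_2 = (-0.3953, +0.9185)
n_3 = (-0.9940, +0.1095)
n_4 = (-0.7444, -0.6678)
n_5 = (+0.0693, -0.9976)
n_6 = (+0.7460, -0.6659)
  (0,1): δ = 135.21°  ·
  (0,2): δ = 63.82°  ·
  (0,3): δ = 3.39°  ✓
  (0,4): δ = 44.79°  ·
  (0,5): δ = 96.86°  ·
  (0,6): δ = 141.14°  ·
  (1,2): δ = 108.61°  ·
  (1,3): δ = 48.18°  ·
  (1,4): δ = 0.00°  ✓
  (1,5): δ = 52.08°  ·
  (1,6): δ = 96.36°  ·
  (2,3): δ = 119.57°  ·
  (2,4): δ = 71.39°  ·
  (2,5): δ = 19.31°  ✓
  (2,6): δ = 24.96°  ✓
  (3,4): δ = 131.82°  ·
  (3,5): δ = 79.74°  ·
  (3,6): δ = 35.47°  ·
  (4,5): δ = 127.92°  ·
  (4,6): δ = 83.64°  ·
  (5,6): δ = 135.72°  ·
antipodal pairs: 4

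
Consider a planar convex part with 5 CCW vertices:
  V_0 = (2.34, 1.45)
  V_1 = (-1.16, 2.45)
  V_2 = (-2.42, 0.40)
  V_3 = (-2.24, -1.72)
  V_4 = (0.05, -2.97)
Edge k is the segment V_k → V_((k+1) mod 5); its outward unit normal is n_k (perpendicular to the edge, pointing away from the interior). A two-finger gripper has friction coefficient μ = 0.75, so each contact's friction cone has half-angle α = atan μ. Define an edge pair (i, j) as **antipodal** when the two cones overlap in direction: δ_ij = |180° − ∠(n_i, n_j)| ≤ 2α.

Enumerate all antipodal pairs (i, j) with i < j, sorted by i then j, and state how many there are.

count = 4; pairs: (0,2), (0,3), (1,4), (2,4)

α = atan 0.75 = 36.87°;  2α = 73.74°
n_0 = (+0.2747, +0.9615)
n_1 = (-0.8519, +0.5236)
n_2 = (-0.9964, -0.0846)
n_3 = (-0.4791, -0.8777)
n_4 = (+0.8879, -0.4600)
  (0,1): δ = 105.63°  ·
  (0,2): δ = 69.20°  ✓
  (0,3): δ = 12.68°  ✓
  (0,4): δ = 78.56°  ·
  (1,2): δ = 143.57°  ·
  (1,3): δ = 87.05°  ·
  (1,4): δ = 4.19°  ✓
  (2,3): δ = 123.48°  ·
  (2,4): δ = 32.24°  ✓
  (3,4): δ = 88.76°  ·
antipodal pairs: 4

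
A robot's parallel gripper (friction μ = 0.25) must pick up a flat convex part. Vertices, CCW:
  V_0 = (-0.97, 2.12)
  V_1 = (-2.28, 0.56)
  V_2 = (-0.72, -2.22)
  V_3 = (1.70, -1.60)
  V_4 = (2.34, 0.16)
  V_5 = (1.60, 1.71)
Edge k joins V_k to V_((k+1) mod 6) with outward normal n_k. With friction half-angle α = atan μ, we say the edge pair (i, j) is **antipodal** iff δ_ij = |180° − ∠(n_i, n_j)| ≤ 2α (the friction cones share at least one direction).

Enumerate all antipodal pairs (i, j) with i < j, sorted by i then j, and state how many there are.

count = 3; pairs: (0,3), (1,4), (2,5)

α = atan 0.25 = 14.04°;  2α = 28.07°
n_0 = (-0.7658, +0.6431)
n_1 = (-0.8721, -0.4894)
n_2 = (+0.2482, -0.9687)
n_3 = (+0.9398, -0.3417)
n_4 = (+0.9024, +0.4308)
n_5 = (+0.1575, +0.9875)
  (0,1): δ = 110.68°  ·
  (0,2): δ = 35.61°  ·
  (0,3): δ = 20.04°  ✓
  (0,4): δ = 65.54°  ·
  (0,5): δ = 120.96°  ·
  (1,2): δ = 104.93°  ·
  (1,3): δ = 49.28°  ·
  (1,4): δ = 3.78°  ✓
  (1,5): δ = 51.64°  ·
  (2,3): δ = 124.35°  ·
  (2,4): δ = 78.85°  ·
  (2,5): δ = 23.43°  ✓
  (3,4): δ = 134.50°  ·
  (3,5): δ = 79.08°  ·
  (4,5): δ = 124.58°  ·
antipodal pairs: 3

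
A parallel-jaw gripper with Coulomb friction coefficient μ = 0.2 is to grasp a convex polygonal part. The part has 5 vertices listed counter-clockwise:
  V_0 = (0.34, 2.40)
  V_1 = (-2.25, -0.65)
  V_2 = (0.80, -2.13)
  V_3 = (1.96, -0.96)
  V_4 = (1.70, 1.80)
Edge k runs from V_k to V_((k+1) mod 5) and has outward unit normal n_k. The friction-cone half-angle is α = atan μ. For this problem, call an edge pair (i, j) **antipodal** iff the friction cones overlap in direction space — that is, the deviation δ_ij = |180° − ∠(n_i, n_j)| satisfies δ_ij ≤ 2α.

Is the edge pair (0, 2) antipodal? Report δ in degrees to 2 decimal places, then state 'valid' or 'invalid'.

δ = 4.42°, valid

α = atan 0.2 = 11.31°;  2α = 22.62°
edge 0: e_0 = (-2.59, -3.05);  n_0 = (-0.7622, +0.6473)
edge 2: e_2 = (+1.16, +1.17);  n_2 = (+0.7101, -0.7041)
∠(n_0, n_2) = 175.58°
δ = |180° − 175.58°| = 4.42°
4.42° ≤ 2α = 22.62°  →  valid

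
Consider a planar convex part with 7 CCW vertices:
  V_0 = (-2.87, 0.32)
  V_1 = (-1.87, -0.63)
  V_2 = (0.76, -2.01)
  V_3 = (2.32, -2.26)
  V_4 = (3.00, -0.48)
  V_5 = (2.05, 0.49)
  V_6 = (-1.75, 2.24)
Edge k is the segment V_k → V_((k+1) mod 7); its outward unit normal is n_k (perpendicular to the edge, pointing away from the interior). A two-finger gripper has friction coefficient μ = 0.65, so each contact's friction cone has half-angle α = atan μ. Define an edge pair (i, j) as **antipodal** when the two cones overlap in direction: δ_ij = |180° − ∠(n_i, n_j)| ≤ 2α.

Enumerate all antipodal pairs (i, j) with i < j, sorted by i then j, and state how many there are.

α = atan 0.65 = 33.02°;  2α = 66.05°
n_0 = (-0.6887, -0.7250)
n_1 = (-0.4646, -0.8855)
n_2 = (-0.1582, -0.9874)
n_3 = (+0.9342, -0.3569)
n_4 = (+0.7144, +0.6997)
n_5 = (+0.4183, +0.9083)
n_6 = (-0.8638, +0.5039)
  (0,1): δ = 164.16°  ·
  (0,2): δ = 145.57°  ·
  (0,3): δ = 67.38°  ·
  (0,4): δ = 2.07°  ✓
  (0,5): δ = 18.80°  ✓
  (0,6): δ = 103.27°  ·
  (1,2): δ = 161.42°  ·
  (1,3): δ = 83.22°  ·
  (1,4): δ = 17.91°  ✓
  (1,5): δ = 2.96°  ✓
  (1,6): δ = 87.43°  ·
  (2,3): δ = 101.80°  ·
  (2,4): δ = 36.49°  ✓
  (2,5): δ = 15.62°  ✓
  (2,6): δ = 68.85°  ·
  (3,4): δ = 114.69°  ·
  (3,5): δ = 93.82°  ·
  (3,6): δ = 9.35°  ✓
  (4,5): δ = 159.13°  ·
  (4,6): δ = 74.66°  ·
  (5,6): δ = 95.53°  ·
antipodal pairs: 7

count = 7; pairs: (0,4), (0,5), (1,4), (1,5), (2,4), (2,5), (3,6)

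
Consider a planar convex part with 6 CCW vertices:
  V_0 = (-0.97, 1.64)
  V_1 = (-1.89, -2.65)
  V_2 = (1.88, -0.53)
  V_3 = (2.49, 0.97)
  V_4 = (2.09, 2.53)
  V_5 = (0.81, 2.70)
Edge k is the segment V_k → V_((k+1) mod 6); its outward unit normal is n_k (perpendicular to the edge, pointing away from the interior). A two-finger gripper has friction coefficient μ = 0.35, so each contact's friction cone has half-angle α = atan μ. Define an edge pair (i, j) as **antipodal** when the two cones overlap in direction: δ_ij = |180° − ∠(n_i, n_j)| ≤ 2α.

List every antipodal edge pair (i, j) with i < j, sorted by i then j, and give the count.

count = 5; pairs: (0,2), (0,3), (1,4), (1,5), (2,5)

α = atan 0.35 = 19.29°;  2α = 38.58°
n_0 = (-0.9778, +0.2097)
n_1 = (+0.4902, -0.8716)
n_2 = (+0.9263, -0.3767)
n_3 = (+0.9687, +0.2484)
n_4 = (+0.1317, +0.9913)
n_5 = (-0.5117, +0.8592)
  (0,1): δ = 48.55°  ·
  (0,2): δ = 10.03°  ✓
  (0,3): δ = 26.49°  ✓
  (0,4): δ = 94.54°  ·
  (0,5): δ = 132.88°  ·
  (1,2): δ = 141.48°  ·
  (1,3): δ = 104.97°  ·
  (1,4): δ = 36.92°  ✓
  (1,5): δ = 1.42°  ✓
  (2,3): δ = 143.49°  ·
  (2,4): δ = 75.44°  ·
  (2,5): δ = 37.10°  ✓
  (3,4): δ = 111.95°  ·
  (3,5): δ = 73.61°  ·
  (4,5): δ = 141.66°  ·
antipodal pairs: 5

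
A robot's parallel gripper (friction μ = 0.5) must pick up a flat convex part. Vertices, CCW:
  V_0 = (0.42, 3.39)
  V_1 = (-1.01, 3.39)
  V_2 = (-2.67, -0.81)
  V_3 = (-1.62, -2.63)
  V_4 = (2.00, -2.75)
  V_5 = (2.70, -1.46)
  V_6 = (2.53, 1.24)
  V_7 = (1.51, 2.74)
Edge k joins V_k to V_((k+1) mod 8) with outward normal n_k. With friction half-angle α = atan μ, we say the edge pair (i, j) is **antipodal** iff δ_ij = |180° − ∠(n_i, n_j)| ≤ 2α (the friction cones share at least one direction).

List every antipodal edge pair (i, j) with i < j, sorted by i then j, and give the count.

count = 7; pairs: (0,3), (1,4), (1,5), (2,5), (2,6), (2,7), (3,7)

α = atan 0.5 = 26.57°;  2α = 53.13°
n_0 = (+0.0000, +1.0000)
n_1 = (-0.9300, +0.3676)
n_2 = (-0.8662, -0.4997)
n_3 = (-0.0331, -0.9995)
n_4 = (+0.8789, -0.4769)
n_5 = (+0.9980, +0.0628)
n_6 = (+0.8269, +0.5623)
n_7 = (+0.5122, +0.8589)
  (0,1): δ = 111.57°  ·
  (0,2): δ = 60.02°  ·
  (0,3): δ = 1.90°  ✓
  (0,4): δ = 61.51°  ·
  (0,5): δ = 93.60°  ·
  (0,6): δ = 124.22°  ·
  (0,7): δ = 149.19°  ·
  (1,2): δ = 128.45°  ·
  (1,3): δ = 70.33°  ·
  (1,4): δ = 6.92°  ✓
  (1,5): δ = 25.17°  ✓
  (1,6): δ = 55.78°  ·
  (1,7): δ = 80.76°  ·
  (2,3): δ = 121.88°  ·
  (2,4): δ = 58.47°  ·
  (2,5): δ = 26.38°  ✓
  (2,6): δ = 4.23°  ✓
  (2,7): δ = 29.21°  ✓
  (3,4): δ = 116.59°  ·
  (3,5): δ = 84.50°  ·
  (3,6): δ = 53.89°  ·
  (3,7): δ = 28.91°  ✓
  (4,5): δ = 147.91°  ·
  (4,6): δ = 117.30°  ·
  (4,7): δ = 92.32°  ·
  (5,6): δ = 149.39°  ·
  (5,7): δ = 124.41°  ·
  (6,7): δ = 155.02°  ·
antipodal pairs: 7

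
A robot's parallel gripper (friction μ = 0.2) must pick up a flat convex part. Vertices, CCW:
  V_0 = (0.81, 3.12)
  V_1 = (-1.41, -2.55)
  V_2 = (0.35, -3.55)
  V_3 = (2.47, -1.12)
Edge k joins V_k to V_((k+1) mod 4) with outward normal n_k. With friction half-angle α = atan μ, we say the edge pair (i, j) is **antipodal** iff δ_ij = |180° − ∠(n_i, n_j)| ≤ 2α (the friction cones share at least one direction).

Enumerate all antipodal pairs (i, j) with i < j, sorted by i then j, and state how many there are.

count = 1; pairs: (0,2)

α = atan 0.2 = 11.31°;  2α = 22.62°
n_0 = (-0.9312, +0.3646)
n_1 = (-0.4940, -0.8695)
n_2 = (+0.7535, -0.6574)
n_3 = (+0.9312, +0.3646)
  (0,1): δ = 98.22°  ·
  (0,2): δ = 19.72°  ✓
  (0,3): δ = 42.76°  ·
  (1,2): δ = 101.50°  ·
  (1,3): δ = 39.01°  ·
  (2,3): δ = 117.52°  ·
antipodal pairs: 1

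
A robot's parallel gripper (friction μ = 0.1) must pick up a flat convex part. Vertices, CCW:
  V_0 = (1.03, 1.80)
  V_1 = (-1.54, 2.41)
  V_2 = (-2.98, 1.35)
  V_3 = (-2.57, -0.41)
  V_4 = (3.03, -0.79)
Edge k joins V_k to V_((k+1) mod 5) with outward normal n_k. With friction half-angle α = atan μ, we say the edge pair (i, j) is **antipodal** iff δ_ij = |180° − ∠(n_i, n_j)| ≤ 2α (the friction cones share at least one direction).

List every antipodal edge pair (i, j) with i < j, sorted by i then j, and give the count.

α = atan 0.1 = 5.71°;  2α = 11.42°
n_0 = (+0.2309, +0.9730)
n_1 = (-0.5928, +0.8053)
n_2 = (-0.9739, -0.2269)
n_3 = (-0.0677, -0.9977)
n_4 = (+0.7915, +0.6112)
  (0,1): δ = 130.29°  ·
  (0,2): δ = 63.53°  ·
  (0,3): δ = 9.47°  ✓
  (0,4): δ = 141.03°  ·
  (1,2): δ = 113.24°  ·
  (1,3): δ = 40.24°  ·
  (1,4): δ = 91.32°  ·
  (2,3): δ = 107.00°  ·
  (2,4): δ = 24.56°  ·
  (3,4): δ = 48.44°  ·
antipodal pairs: 1

count = 1; pairs: (0,3)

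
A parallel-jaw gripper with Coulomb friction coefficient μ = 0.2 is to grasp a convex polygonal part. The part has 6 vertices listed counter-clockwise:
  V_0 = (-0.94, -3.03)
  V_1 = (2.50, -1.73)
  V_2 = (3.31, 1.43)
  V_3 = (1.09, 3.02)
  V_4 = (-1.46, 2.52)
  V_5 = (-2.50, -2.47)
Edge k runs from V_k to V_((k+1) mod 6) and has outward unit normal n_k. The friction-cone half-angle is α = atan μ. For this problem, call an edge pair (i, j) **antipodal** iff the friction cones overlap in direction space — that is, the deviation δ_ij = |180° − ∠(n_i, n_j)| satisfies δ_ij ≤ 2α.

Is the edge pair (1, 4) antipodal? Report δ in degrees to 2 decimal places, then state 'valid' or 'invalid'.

α = atan 0.2 = 11.31°;  2α = 22.62°
edge 1: e_1 = (+0.81, +3.16);  n_1 = (+0.9687, -0.2483)
edge 4: e_4 = (-1.04, -4.99);  n_4 = (-0.9790, +0.2040)
∠(n_1, n_4) = 177.40°
δ = |180° − 177.40°| = 2.60°
2.60° ≤ 2α = 22.62°  →  valid

δ = 2.60°, valid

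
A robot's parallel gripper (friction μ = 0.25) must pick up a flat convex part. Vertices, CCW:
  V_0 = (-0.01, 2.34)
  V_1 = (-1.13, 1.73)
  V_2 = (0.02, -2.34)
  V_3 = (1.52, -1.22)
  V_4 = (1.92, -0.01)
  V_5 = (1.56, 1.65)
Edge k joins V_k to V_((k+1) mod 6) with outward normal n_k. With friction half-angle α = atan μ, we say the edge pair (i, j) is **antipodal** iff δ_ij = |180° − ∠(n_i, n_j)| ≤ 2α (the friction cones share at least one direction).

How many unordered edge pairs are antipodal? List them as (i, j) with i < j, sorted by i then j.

α = atan 0.25 = 14.04°;  2α = 28.07°
n_0 = (-0.4783, +0.8782)
n_1 = (-0.9623, -0.2719)
n_2 = (+0.5983, -0.8013)
n_3 = (+0.9495, -0.3139)
n_4 = (+0.9773, +0.2119)
n_5 = (+0.4023, +0.9155)
  (0,1): δ = 102.80°  ·
  (0,2): δ = 8.17°  ✓
  (0,3): δ = 43.13°  ·
  (0,4): δ = 73.66°  ·
  (0,5): δ = 127.70°  ·
  (1,2): δ = 69.03°  ·
  (1,3): δ = 34.07°  ·
  (1,4): δ = 3.54°  ✓
  (1,5): δ = 50.50°  ·
  (2,3): δ = 145.04°  ·
  (2,4): δ = 114.51°  ·
  (2,5): δ = 60.47°  ·
  (3,4): δ = 149.47°  ·
  (3,5): δ = 95.43°  ·
  (4,5): δ = 125.96°  ·
antipodal pairs: 2

count = 2; pairs: (0,2), (1,4)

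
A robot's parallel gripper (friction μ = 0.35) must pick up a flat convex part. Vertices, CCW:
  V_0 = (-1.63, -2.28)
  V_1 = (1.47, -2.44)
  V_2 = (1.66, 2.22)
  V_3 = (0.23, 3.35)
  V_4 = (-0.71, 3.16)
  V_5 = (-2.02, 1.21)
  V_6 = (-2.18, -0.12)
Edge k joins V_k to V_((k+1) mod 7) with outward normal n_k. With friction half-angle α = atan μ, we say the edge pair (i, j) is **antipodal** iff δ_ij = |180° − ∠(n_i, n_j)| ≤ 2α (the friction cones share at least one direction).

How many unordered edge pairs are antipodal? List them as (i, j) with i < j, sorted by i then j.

count = 6; pairs: (0,2), (0,3), (1,4), (1,5), (1,6), (2,6)

α = atan 0.35 = 19.29°;  2α = 38.58°
n_0 = (-0.0515, -0.9987)
n_1 = (+0.9992, -0.0407)
n_2 = (+0.6200, +0.7846)
n_3 = (-0.1981, +0.9802)
n_4 = (-0.8301, +0.5576)
n_5 = (-0.9928, +0.1194)
n_6 = (-0.9691, -0.2468)
  (0,1): δ = 89.38°  ·
  (0,2): δ = 35.36°  ✓
  (0,3): δ = 14.38°  ✓
  (0,4): δ = 59.06°  ·
  (0,5): δ = 86.09°  ·
  (0,6): δ = 107.24°  ·
  (1,2): δ = 125.98°  ·
  (1,3): δ = 76.24°  ·
  (1,4): δ = 31.56°  ✓
  (1,5): δ = 4.52°  ✓
  (1,6): δ = 16.62°  ✓
  (2,3): δ = 130.26°  ·
  (2,4): δ = 85.58°  ·
  (2,5): δ = 58.54°  ·
  (2,6): δ = 37.40°  ✓
  (3,4): δ = 135.32°  ·
  (3,5): δ = 108.29°  ·
  (3,6): δ = 87.14°  ·
  (4,5): δ = 152.97°  ·
  (4,6): δ = 131.82°  ·
  (5,6): δ = 158.85°  ·
antipodal pairs: 6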